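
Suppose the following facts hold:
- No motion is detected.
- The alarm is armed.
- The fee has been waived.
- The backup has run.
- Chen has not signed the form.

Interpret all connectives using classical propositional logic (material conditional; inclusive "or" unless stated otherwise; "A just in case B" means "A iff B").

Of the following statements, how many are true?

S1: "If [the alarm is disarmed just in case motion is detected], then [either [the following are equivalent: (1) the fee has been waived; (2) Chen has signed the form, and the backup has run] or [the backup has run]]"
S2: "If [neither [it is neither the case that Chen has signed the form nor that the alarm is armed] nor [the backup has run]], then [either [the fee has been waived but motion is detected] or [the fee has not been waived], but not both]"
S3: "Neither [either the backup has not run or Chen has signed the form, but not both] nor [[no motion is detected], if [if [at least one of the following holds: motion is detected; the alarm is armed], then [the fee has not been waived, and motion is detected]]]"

2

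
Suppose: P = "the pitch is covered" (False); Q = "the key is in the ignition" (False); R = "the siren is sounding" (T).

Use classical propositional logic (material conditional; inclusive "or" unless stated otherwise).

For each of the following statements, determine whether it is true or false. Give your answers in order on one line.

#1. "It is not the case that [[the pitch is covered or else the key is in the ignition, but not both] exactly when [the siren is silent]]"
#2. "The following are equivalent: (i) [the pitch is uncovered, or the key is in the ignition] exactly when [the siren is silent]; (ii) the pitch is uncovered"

#1: In symbols: ~((P xor Q) <-> ~R)

P xor Q = F xor F = F
~R = ~T = F
(P xor Q) <-> ~R = F <-> F = T
~((P xor Q) <-> ~R) = ~T = F
Thus #1 is false.

#2: This is ((~P | Q) <-> ~R) <-> ~P.

~P = ~F = T
~P | Q = T | F = T
~R = ~T = F
(~P | Q) <-> ~R = T <-> F = F
~P = ~F = T
((~P | Q) <-> ~R) <-> ~P = F <-> T = F
So #2 is false.

#1 False / #2 False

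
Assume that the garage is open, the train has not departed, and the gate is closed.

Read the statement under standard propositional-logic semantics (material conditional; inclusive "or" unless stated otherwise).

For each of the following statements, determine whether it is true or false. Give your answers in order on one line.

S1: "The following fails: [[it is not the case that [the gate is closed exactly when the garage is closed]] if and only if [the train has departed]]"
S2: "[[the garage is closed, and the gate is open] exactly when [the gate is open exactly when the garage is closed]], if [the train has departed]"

S1 T, S2 T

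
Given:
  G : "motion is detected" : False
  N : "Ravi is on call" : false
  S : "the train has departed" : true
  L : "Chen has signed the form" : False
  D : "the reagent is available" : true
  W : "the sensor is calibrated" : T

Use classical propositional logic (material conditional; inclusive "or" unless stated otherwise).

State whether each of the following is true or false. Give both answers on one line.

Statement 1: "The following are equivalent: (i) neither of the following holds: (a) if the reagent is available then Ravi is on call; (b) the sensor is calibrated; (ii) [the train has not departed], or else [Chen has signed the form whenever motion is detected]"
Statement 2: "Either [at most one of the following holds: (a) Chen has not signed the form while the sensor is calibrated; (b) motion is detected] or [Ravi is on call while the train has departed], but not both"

Statement 1 False, Statement 2 True

Statement 1: In symbols: ((D → N) ↓ W) ↔ (¬S ∨ (G → L))

D → N = T → F = F
(D → N) ↓ W = F ↓ T = F
¬S = ¬T = F
G → L = F → F = T
¬S ∨ (G → L) = F ∨ T = T
((D → N) ↓ W) ↔ (¬S ∨ (G → L)) = F ↔ T = F
Hence Statement 1 is false.

Statement 2: In symbols: ((¬L ∧ W) ↑ G) ⊕ (N ∧ S)

¬L = ¬F = T
¬L ∧ W = T ∧ T = T
(¬L ∧ W) ↑ G = T ↑ F = T
N ∧ S = F ∧ T = F
((¬L ∧ W) ↑ G) ⊕ (N ∧ S) = T ⊕ F = T
Hence Statement 2 is true.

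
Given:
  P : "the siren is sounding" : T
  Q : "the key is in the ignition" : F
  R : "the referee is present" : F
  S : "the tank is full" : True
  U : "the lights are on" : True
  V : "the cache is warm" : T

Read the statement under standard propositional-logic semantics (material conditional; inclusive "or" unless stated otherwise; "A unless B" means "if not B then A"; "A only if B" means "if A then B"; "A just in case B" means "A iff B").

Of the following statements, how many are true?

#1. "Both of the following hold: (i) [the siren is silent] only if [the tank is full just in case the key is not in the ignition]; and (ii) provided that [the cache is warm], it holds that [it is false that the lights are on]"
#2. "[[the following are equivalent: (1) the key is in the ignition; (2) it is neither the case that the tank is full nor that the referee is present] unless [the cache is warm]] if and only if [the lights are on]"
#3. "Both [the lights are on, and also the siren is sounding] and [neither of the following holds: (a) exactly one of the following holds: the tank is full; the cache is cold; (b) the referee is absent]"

1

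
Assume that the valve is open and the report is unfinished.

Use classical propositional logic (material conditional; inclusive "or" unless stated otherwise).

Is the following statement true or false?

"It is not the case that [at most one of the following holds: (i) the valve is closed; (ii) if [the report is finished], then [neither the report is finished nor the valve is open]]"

false

Let P = "the valve is open" (True), Q = "the report is finished" (False).
In symbols: not (not P nand (Q -> (Q nor P)))

not P = not True = False
Q nor P = False nor True = False
Q -> (Q nor P) = False -> False = True
not P nand (Q -> (Q nor P)) = False nand True = True
not (not P nand (Q -> (Q nor P))) = not True = False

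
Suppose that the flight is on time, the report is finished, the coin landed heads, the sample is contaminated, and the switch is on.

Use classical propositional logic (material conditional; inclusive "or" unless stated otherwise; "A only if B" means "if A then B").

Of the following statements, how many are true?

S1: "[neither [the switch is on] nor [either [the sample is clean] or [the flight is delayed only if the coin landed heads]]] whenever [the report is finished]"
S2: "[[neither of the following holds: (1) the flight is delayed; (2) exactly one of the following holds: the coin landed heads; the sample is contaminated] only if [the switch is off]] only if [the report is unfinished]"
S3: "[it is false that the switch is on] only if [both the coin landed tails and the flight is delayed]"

2

Let Q = "the report is finished" (T), U = "the switch is on" (T), S = "the sample is contaminated" (T), P = "the flight is delayed" (F), R = "the coin landed heads" (T).

S1: Parsed as Q → (U ↓ (¬S ∨ (P → R)))

¬S = ¬T = F
P → R = F → T = T
¬S ∨ (P → R) = F ∨ T = T
U ↓ (¬S ∨ (P → R)) = T ↓ T = F
Q → (U ↓ (¬S ∨ (P → R))) = T → F = F
So S1 is false.

S2: Parsed as ((P ↓ (R ⊕ S)) → ¬U) → ¬Q

R ⊕ S = T ⊕ T = F
P ↓ (R ⊕ S) = F ↓ F = T
¬U = ¬T = F
(P ↓ (R ⊕ S)) → ¬U = T → F = F
¬Q = ¬T = F
((P ↓ (R ⊕ S)) → ¬U) → ¬Q = F → F = T
Hence S2 is true.

S3: Parsed as ¬U → (¬R ∧ P)

¬U = ¬T = F
¬R = ¬T = F
¬R ∧ P = F ∧ F = F
¬U → (¬R ∧ P) = F → F = T
Hence S3 is true.

True statements: 2.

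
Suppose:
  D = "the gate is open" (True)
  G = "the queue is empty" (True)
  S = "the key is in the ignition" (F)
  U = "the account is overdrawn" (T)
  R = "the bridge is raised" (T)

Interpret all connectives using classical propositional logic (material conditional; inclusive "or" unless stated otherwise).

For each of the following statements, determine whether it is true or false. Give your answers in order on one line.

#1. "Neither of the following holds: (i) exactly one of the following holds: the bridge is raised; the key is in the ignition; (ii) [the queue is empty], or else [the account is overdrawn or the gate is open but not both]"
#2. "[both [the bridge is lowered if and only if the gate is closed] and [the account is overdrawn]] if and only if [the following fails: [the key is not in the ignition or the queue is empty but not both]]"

#1: Formalization: (R xor S) nor (G | (U xor D))

R xor S = T xor F = T
U xor D = T xor T = F
G | (U xor D) = T | F = T
(R xor S) nor (G | (U xor D)) = T nor T = F
Hence #1 is false.

#2: This is ((~R <-> ~D) & U) <-> ~(~S xor G).

~R = ~T = F
~D = ~T = F
~R <-> ~D = F <-> F = T
(~R <-> ~D) & U = T & T = T
~S = ~F = T
~S xor G = T xor T = F
~(~S xor G) = ~F = T
((~R <-> ~D) & U) <-> ~(~S xor G) = T <-> T = T
So #2 is true.

#1 False; #2 True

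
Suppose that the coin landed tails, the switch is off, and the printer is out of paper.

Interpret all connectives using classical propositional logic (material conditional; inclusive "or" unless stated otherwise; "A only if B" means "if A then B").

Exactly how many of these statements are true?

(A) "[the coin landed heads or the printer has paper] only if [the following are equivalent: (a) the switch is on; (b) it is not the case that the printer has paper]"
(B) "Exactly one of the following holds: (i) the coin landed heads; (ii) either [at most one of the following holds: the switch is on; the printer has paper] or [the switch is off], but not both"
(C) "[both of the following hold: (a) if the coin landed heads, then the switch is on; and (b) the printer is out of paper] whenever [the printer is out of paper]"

2

Let Q = "the coin landed heads" (False), U = "the printer has paper" (False), D = "the switch is on" (False).

(A): This is (Q or U) -> (D iff not U).

Q or U = False or False = False
not U = not False = True
D iff not U = False iff True = False
(Q or U) -> (D iff not U) = False -> False = True
Hence (A) is true.

(B): Parsed as Q xor ((D nand U) xor not D)

D nand U = False nand False = True
not D = not False = True
(D nand U) xor not D = True xor True = False
Q xor ((D nand U) xor not D) = False xor False = False
Hence (B) is false.

(C): Parsed as not U -> ((Q -> D) and not U)

not U = not False = True
Q -> D = False -> False = True
not U = not False = True
(Q -> D) and not U = True and True = True
not U -> ((Q -> D) and not U) = True -> True = True
So (C) is true.

Count: 2.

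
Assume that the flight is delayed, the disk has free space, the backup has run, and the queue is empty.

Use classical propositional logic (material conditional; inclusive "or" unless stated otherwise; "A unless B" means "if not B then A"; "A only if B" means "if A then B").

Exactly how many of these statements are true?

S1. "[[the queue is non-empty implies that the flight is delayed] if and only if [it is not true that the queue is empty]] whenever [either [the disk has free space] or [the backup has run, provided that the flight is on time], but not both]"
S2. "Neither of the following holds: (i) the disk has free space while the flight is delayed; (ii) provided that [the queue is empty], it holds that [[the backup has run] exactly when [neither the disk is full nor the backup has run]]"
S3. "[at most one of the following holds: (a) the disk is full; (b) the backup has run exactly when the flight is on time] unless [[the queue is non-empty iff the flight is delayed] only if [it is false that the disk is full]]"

2

Let Q = "the disk is full" (F), P = "the flight is delayed" (T), R = "the backup has run" (T), S = "the queue is empty" (T).

S1: Parsed as (¬Q ⊕ (¬P → R)) → ((¬S → P) ↔ ¬S)

¬Q = ¬F = T
¬P = ¬T = F
¬P → R = F → T = T
¬Q ⊕ (¬P → R) = T ⊕ T = F
¬S = ¬T = F
¬S → P = F → T = T
¬S = ¬T = F
(¬S → P) ↔ ¬S = T ↔ F = F
(¬Q ⊕ (¬P → R)) → ((¬S → P) ↔ ¬S) = F → F = T
Thus S1 is true.

S2: In symbols: (¬Q ∧ P) ↓ (S → (R ↔ (Q ↓ R)))

¬Q = ¬F = T
¬Q ∧ P = T ∧ T = T
Q ↓ R = F ↓ T = F
R ↔ (Q ↓ R) = T ↔ F = F
S → (R ↔ (Q ↓ R)) = T → F = F
(¬Q ∧ P) ↓ (S → (R ↔ (Q ↓ R))) = T ↓ F = F
Thus S2 is false.

S3: Parsed as (Q ↑ (R ↔ ¬P)) ∨ ((¬S ↔ P) → ¬Q)

¬P = ¬T = F
R ↔ ¬P = T ↔ F = F
Q ↑ (R ↔ ¬P) = F ↑ F = T
¬S = ¬T = F
¬S ↔ P = F ↔ T = F
¬Q = ¬F = T
(¬S ↔ P) → ¬Q = F → T = T
(Q ↑ (R ↔ ¬P)) ∨ ((¬S ↔ P) → ¬Q) = T ∨ T = T
So S3 is true.

True statements: 2.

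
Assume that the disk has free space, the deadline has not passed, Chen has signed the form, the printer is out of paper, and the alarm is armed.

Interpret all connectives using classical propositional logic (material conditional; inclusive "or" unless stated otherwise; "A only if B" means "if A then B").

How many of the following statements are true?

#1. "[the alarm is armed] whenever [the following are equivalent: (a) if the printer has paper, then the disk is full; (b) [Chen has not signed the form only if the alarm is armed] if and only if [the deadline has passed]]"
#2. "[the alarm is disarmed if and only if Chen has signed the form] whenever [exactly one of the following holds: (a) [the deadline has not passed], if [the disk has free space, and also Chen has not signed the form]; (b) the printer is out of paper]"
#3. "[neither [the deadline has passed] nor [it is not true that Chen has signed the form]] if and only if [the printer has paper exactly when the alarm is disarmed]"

Let R = "the printer has paper" (F), G = "the disk is full" (F), V = "Chen has signed the form" (T), M = "the alarm is armed" (T), N = "the deadline has passed" (F).

#1: In symbols: ((R → G) ↔ ((¬V → M) ↔ N)) → M

R → G = F → F = T
¬V = ¬T = F
¬V → M = F → T = T
(¬V → M) ↔ N = T ↔ F = F
(R → G) ↔ ((¬V → M) ↔ N) = T ↔ F = F
((R → G) ↔ ((¬V → M) ↔ N)) → M = F → T = T
So #1 is true.

#2: In symbols: (((¬G ∧ ¬V) → ¬N) ⊕ ¬R) → (¬M ↔ V)

¬G = ¬F = T
¬V = ¬T = F
¬G ∧ ¬V = T ∧ F = F
¬N = ¬F = T
(¬G ∧ ¬V) → ¬N = F → T = T
¬R = ¬F = T
((¬G ∧ ¬V) → ¬N) ⊕ ¬R = T ⊕ T = F
¬M = ¬T = F
¬M ↔ V = F ↔ T = F
(((¬G ∧ ¬V) → ¬N) ⊕ ¬R) → (¬M ↔ V) = F → F = T
So #2 is true.

#3: Parsed as (N ↓ ¬V) ↔ (R ↔ ¬M)

¬V = ¬T = F
N ↓ ¬V = F ↓ F = T
¬M = ¬T = F
R ↔ ¬M = F ↔ F = T
(N ↓ ¬V) ↔ (R ↔ ¬M) = T ↔ T = T
Hence #3 is true.

Count: 3.

3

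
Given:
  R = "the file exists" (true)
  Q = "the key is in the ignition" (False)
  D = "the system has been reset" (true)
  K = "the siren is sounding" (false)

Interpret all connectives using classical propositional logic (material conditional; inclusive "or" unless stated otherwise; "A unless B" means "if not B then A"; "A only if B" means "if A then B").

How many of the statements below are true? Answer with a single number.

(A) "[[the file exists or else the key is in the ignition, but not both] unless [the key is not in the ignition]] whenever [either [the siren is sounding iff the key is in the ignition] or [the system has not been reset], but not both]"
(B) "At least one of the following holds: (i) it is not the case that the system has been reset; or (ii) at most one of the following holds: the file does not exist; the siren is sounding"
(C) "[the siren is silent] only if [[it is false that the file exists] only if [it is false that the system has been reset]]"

3

(A): Formalization: ((K <-> Q) xor ~D) -> ((R xor Q) | ~Q)

K <-> Q = F <-> F = T
~D = ~T = F
(K <-> Q) xor ~D = T xor F = T
R xor Q = T xor F = T
~Q = ~F = T
(R xor Q) | ~Q = T | T = T
((K <-> Q) xor ~D) -> ((R xor Q) | ~Q) = T -> T = T
So (A) is true.

(B): This is ~D | (~R nand K).

~D = ~T = F
~R = ~T = F
~R nand K = F nand F = T
~D | (~R nand K) = F | T = T
Hence (B) is true.

(C): Parsed as ~K -> (~R -> ~D)

~K = ~F = T
~R = ~T = F
~D = ~T = F
~R -> ~D = F -> F = T
~K -> (~R -> ~D) = T -> T = T
Thus (C) is true.

Count: 3.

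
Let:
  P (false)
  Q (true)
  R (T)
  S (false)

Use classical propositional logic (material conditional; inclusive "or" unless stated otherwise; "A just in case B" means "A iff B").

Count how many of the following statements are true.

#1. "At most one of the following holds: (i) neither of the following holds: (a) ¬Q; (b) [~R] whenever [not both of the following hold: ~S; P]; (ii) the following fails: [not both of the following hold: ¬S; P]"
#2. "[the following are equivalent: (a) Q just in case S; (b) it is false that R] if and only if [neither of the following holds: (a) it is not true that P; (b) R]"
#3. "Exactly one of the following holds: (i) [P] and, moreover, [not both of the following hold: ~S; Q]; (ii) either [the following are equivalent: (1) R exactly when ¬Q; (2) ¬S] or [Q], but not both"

#1: Formalization: (not Q nor ((not S nand P) -> not R)) nand not (not S nand P)

not Q = not True = False
not S = not False = True
not S nand P = True nand False = True
not R = not True = False
(not S nand P) -> not R = True -> False = False
not Q nor ((not S nand P) -> not R) = False nor False = True
not S = not False = True
not S nand P = True nand False = True
not (not S nand P) = not True = False
(not Q nor ((not S nand P) -> not R)) nand not (not S nand P) = True nand False = True
So #1 is true.

#2: Formalization: ((Q iff S) iff not R) iff (not P nor R)

Q iff S = True iff False = False
not R = not True = False
(Q iff S) iff not R = False iff False = True
not P = not False = True
not P nor R = True nor True = False
((Q iff S) iff not R) iff (not P nor R) = True iff False = False
Hence #2 is false.

#3: In symbols: (P and (not S nand Q)) xor (((R iff not Q) iff not S) xor Q)

not S = not False = True
not S nand Q = True nand True = False
P and (not S nand Q) = False and False = False
not Q = not True = False
R iff not Q = True iff False = False
not S = not False = True
(R iff not Q) iff not S = False iff True = False
((R iff not Q) iff not S) xor Q = False xor True = True
(P and (not S nand Q)) xor (((R iff not Q) iff not S) xor Q) = False xor True = True
Hence #3 is true.

2 of the 3 statements are true.

2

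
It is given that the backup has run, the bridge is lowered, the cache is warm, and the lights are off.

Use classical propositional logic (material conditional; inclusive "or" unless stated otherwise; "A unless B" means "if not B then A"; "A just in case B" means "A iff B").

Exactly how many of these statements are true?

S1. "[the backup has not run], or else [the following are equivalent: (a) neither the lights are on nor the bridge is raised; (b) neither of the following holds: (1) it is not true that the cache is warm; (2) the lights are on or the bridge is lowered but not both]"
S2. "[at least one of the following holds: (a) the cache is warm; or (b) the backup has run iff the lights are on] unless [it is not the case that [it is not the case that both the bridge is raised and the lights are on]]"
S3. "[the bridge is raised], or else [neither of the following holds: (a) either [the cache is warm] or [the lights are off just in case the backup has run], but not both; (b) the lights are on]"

2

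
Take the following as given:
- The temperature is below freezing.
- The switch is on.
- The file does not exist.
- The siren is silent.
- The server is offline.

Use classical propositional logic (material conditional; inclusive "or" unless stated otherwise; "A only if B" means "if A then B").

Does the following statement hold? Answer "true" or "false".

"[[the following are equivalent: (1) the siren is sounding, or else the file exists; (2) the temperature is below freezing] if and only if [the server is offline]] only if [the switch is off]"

True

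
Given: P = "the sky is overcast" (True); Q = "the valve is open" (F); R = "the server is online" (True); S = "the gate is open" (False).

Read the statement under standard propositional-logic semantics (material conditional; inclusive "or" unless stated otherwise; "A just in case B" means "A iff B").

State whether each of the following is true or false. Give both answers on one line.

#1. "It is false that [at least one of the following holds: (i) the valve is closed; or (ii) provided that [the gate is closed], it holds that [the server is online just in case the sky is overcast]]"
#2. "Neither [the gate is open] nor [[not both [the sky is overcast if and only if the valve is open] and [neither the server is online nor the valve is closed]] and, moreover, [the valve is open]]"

#1: Parsed as ¬(¬Q ∨ (¬S → (R ↔ P)))

¬Q = ¬F = T
¬S = ¬F = T
R ↔ P = T ↔ T = T
¬S → (R ↔ P) = T → T = T
¬Q ∨ (¬S → (R ↔ P)) = T ∨ T = T
¬(¬Q ∨ (¬S → (R ↔ P))) = ¬T = F
Thus #1 is false.

#2: Parsed as S ↓ (((P ↔ Q) ↑ (R ↓ ¬Q)) ∧ Q)

P ↔ Q = T ↔ F = F
¬Q = ¬F = T
R ↓ ¬Q = T ↓ T = F
(P ↔ Q) ↑ (R ↓ ¬Q) = F ↑ F = T
((P ↔ Q) ↑ (R ↓ ¬Q)) ∧ Q = T ∧ F = F
S ↓ (((P ↔ Q) ↑ (R ↓ ¬Q)) ∧ Q) = F ↓ F = T
Hence #2 is true.

#1 false / #2 true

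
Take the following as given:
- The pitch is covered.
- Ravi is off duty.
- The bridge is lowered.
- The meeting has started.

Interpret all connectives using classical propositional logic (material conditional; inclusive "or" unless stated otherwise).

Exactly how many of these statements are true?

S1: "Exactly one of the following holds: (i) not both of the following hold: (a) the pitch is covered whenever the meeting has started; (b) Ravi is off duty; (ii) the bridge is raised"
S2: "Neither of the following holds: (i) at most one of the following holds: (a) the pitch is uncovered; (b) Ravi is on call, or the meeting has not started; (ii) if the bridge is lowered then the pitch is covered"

0

Let S = "the meeting has started" (T), P = "the pitch is covered" (T), Q = "Ravi is on call" (F), R = "the bridge is raised" (F).

S1: In symbols: ((S → P) ↑ ¬Q) ⊕ R

S → P = T → T = T
¬Q = ¬F = T
(S → P) ↑ ¬Q = T ↑ T = F
((S → P) ↑ ¬Q) ⊕ R = F ⊕ F = F
So S1 is false.

S2: This is (¬P ↑ (Q ∨ ¬S)) ↓ (¬R → P).

¬P = ¬T = F
¬S = ¬T = F
Q ∨ ¬S = F ∨ F = F
¬P ↑ (Q ∨ ¬S) = F ↑ F = T
¬R = ¬F = T
¬R → P = T → T = T
(¬P ↑ (Q ∨ ¬S)) ↓ (¬R → P) = T ↓ T = F
Hence S2 is false.

Count: 0.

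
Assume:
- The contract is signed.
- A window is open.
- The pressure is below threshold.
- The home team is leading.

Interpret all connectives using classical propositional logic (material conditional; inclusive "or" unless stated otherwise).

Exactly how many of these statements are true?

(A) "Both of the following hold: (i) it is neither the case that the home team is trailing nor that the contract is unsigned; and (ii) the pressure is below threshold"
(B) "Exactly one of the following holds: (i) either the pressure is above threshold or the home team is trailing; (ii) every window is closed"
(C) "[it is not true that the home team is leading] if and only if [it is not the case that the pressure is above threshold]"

Let S = "the home team is leading" (T), P = "the contract is signed" (T), R = "the pressure is above threshold" (F), Q = "a window is open" (T).

(A): This is (~S nor ~P) & ~R.

~S = ~T = F
~P = ~T = F
~S nor ~P = F nor F = T
~R = ~F = T
(~S nor ~P) & ~R = T & T = T
So (A) is true.

(B): This is (R | ~S) xor ~Q.

~S = ~T = F
R | ~S = F | F = F
~Q = ~T = F
(R | ~S) xor ~Q = F xor F = F
Thus (B) is false.

(C): Formalization: ~S <-> ~R

~S = ~T = F
~R = ~F = T
~S <-> ~R = F <-> T = F
So (C) is false.

Count: 1.

1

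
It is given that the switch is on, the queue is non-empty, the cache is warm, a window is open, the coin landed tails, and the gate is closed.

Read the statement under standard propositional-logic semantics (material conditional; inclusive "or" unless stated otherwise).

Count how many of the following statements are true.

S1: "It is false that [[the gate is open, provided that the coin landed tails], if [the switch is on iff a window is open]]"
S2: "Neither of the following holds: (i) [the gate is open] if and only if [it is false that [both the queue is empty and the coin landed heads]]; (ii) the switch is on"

Let P = "the switch is on" (True), S = "a window is open" (True), U = "the coin landed heads" (False), V = "the gate is open" (False), Q = "the queue is empty" (False).

S1: Parsed as not ((P iff S) -> (not U -> V))

P iff S = True iff True = True
not U = not False = True
not U -> V = True -> False = False
(P iff S) -> (not U -> V) = True -> False = False
not ((P iff S) -> (not U -> V)) = not False = True
Thus S1 is true.

S2: Formalization: (V iff not (Q and U)) nor P

Q and U = False and False = False
not (Q and U) = not False = True
V iff not (Q and U) = False iff True = False
(V iff not (Q and U)) nor P = False nor True = False
Thus S2 is false.

1 of the 2 statements is true (S1).

1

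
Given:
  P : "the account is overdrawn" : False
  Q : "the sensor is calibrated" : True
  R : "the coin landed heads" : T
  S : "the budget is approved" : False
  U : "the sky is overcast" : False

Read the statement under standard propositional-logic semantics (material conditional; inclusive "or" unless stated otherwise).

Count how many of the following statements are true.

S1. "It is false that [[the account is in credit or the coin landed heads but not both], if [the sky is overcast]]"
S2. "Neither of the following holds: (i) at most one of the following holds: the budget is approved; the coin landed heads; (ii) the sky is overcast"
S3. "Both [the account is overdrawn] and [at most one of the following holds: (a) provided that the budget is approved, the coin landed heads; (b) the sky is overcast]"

S1: Parsed as not (U -> (not P xor R))

not P = not False = True
not P xor R = True xor True = False
U -> (not P xor R) = False -> False = True
not (U -> (not P xor R)) = not True = False
So S1 is false.

S2: In symbols: (S nand R) nor U

S nand R = False nand True = True
(S nand R) nor U = True nor False = False
So S2 is false.

S3: Formalization: P and ((S -> R) nand U)

S -> R = False -> True = True
(S -> R) nand U = True nand False = True
P and ((S -> R) nand U) = False and True = False
So S3 is false.

True statements: 0 (none).

0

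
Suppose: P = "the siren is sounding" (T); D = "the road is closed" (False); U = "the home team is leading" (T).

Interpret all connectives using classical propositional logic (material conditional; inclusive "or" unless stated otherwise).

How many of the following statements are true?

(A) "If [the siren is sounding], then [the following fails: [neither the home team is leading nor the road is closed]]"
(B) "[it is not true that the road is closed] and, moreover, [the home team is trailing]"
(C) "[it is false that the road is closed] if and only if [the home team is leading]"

2

(A): This is P -> ~(U nor D).

U nor D = T nor F = F
~(U nor D) = ~F = T
P -> ~(U nor D) = T -> T = T
Hence (A) is true.

(B): This is ~D & ~U.

~D = ~F = T
~U = ~T = F
~D & ~U = T & F = F
So (B) is false.

(C): This is ~D <-> U.

~D = ~F = T
~D <-> U = T <-> T = T
So (C) is true.

Count: 2.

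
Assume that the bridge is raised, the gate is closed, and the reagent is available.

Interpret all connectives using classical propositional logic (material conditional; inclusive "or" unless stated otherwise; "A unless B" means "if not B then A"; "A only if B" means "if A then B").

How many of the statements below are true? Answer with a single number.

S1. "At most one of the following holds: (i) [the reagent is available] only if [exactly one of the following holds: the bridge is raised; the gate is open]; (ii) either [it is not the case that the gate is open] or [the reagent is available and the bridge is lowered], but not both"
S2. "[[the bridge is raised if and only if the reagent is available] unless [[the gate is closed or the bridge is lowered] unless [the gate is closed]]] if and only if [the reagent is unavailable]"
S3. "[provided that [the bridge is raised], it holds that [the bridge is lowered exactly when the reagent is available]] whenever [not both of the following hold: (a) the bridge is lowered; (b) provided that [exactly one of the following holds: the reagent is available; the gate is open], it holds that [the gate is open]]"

Let R = "the reagent is available" (True), G = "the bridge is raised" (True), U = "the gate is open" (False).

S1: Formalization: (R -> (G xor U)) nand (not U xor (R and not G))

G xor U = True xor False = True
R -> (G xor U) = True -> True = True
not U = not False = True
not G = not True = False
R and not G = True and False = False
not U xor (R and not G) = True xor False = True
(R -> (G xor U)) nand (not U xor (R and not G)) = True nand True = False
Hence S1 is false.

S2: In symbols: ((G iff R) or ((not U or not G) or not U)) iff not R

G iff R = True iff True = True
not U = not False = True
not G = not True = False
not U or not G = True or False = True
not U = not False = True
(not U or not G) or not U = True or True = True
(G iff R) or ((not U or not G) or not U) = True or True = True
not R = not True = False
((G iff R) or ((not U or not G) or not U)) iff not R = True iff False = False
Thus S2 is false.

S3: Parsed as (not G nand ((R xor U) -> U)) -> (G -> (not G iff R))

not G = not True = False
R xor U = True xor False = True
(R xor U) -> U = True -> False = False
not G nand ((R xor U) -> U) = False nand False = True
not G = not True = False
not G iff R = False iff True = False
G -> (not G iff R) = True -> False = False
(not G nand ((R xor U) -> U)) -> (G -> (not G iff R)) = True -> False = False
Hence S3 is false.

True statements: 0 (none).

0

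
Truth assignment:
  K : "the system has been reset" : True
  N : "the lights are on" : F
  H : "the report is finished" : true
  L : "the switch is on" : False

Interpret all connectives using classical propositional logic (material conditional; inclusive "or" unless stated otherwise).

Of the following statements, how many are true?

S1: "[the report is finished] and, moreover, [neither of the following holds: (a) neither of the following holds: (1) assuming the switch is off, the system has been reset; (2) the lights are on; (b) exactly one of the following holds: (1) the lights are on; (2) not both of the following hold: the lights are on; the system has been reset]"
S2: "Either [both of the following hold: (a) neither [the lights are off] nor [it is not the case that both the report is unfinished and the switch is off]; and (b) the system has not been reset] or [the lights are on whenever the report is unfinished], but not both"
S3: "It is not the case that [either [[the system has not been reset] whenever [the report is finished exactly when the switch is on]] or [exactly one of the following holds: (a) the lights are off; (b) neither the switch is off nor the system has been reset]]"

S1: This is H & (((~L -> K) nor N) nor (N xor (N nand K))).

~L = ~F = T
~L -> K = T -> T = T
(~L -> K) nor N = T nor F = F
N nand K = F nand T = T
N xor (N nand K) = F xor T = T
((~L -> K) nor N) nor (N xor (N nand K)) = F nor T = F
H & (((~L -> K) nor N) nor (N xor (N nand K))) = T & F = F
So S1 is false.

S2: Formalization: ((~N nor (~H nand ~L)) & ~K) xor (~H -> N)

~N = ~F = T
~H = ~T = F
~L = ~F = T
~H nand ~L = F nand T = T
~N nor (~H nand ~L) = T nor T = F
~K = ~T = F
(~N nor (~H nand ~L)) & ~K = F & F = F
~H = ~T = F
~H -> N = F -> F = T
((~N nor (~H nand ~L)) & ~K) xor (~H -> N) = F xor T = T
Hence S2 is true.

S3: Formalization: ~(((H <-> L) -> ~K) | (~N xor (~L nor K)))

H <-> L = T <-> F = F
~K = ~T = F
(H <-> L) -> ~K = F -> F = T
~N = ~F = T
~L = ~F = T
~L nor K = T nor T = F
~N xor (~L nor K) = T xor F = T
((H <-> L) -> ~K) | (~N xor (~L nor K)) = T | T = T
~(((H <-> L) -> ~K) | (~N xor (~L nor K))) = ~T = F
Thus S3 is false.

1 of the 3 statements is true (S2).

1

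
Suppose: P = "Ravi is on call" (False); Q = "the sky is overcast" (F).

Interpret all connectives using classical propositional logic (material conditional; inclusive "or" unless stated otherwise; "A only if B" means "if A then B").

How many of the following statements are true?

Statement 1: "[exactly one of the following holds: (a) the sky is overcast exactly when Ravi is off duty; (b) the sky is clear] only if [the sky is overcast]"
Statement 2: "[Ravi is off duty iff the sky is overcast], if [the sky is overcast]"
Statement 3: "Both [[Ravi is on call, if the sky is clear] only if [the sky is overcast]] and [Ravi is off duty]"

Statement 1: Parsed as ((Q ↔ ¬P) ⊕ ¬Q) → Q

¬P = ¬F = T
Q ↔ ¬P = F ↔ T = F
¬Q = ¬F = T
(Q ↔ ¬P) ⊕ ¬Q = F ⊕ T = T
((Q ↔ ¬P) ⊕ ¬Q) → Q = T → F = F
Hence Statement 1 is false.

Statement 2: In symbols: Q → (¬P ↔ Q)

¬P = ¬F = T
¬P ↔ Q = T ↔ F = F
Q → (¬P ↔ Q) = F → F = T
Thus Statement 2 is true.

Statement 3: Parsed as ((¬Q → P) → Q) ∧ ¬P

¬Q = ¬F = T
¬Q → P = T → F = F
(¬Q → P) → Q = F → F = T
¬P = ¬F = T
((¬Q → P) → Q) ∧ ¬P = T ∧ T = T
So Statement 3 is true.

True statements: 2.

2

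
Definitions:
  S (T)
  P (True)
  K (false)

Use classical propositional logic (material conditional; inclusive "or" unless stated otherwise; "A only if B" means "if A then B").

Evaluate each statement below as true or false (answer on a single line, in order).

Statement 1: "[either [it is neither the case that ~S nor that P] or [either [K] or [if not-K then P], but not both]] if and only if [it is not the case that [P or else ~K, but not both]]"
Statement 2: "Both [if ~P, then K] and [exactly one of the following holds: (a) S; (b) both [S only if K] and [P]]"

Statement 1 True / Statement 2 True

Statement 1: In symbols: ((~S nor P) | (K xor (~K -> P))) <-> ~(P xor ~K)

~S = ~T = F
~S nor P = F nor T = F
~K = ~F = T
~K -> P = T -> T = T
K xor (~K -> P) = F xor T = T
(~S nor P) | (K xor (~K -> P)) = F | T = T
~K = ~F = T
P xor ~K = T xor T = F
~(P xor ~K) = ~F = T
((~S nor P) | (K xor (~K -> P))) <-> ~(P xor ~K) = T <-> T = T
Thus Statement 1 is true.

Statement 2: In symbols: (~P -> K) & (S xor ((S -> K) & P))

~P = ~T = F
~P -> K = F -> F = T
S -> K = T -> F = F
(S -> K) & P = F & T = F
S xor ((S -> K) & P) = T xor F = T
(~P -> K) & (S xor ((S -> K) & P)) = T & T = T
Hence Statement 2 is true.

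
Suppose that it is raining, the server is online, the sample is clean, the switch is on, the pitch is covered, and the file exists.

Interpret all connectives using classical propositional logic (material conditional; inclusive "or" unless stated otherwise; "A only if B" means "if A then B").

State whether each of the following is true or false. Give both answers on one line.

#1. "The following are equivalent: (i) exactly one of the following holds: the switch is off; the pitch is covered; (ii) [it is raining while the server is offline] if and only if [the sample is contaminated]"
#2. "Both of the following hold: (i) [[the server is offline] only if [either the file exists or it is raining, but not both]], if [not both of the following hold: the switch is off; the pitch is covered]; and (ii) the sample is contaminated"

#1 true, #2 false

Let G = "the switch is on" (T), W = "the pitch is covered" (T), U = "it is raining" (T), V = "the server is online" (T), H = "the sample is contaminated" (F), Q = "the file exists" (T).

#1: In symbols: (¬G ⊕ W) ↔ ((U ∧ ¬V) ↔ H)

¬G = ¬T = F
¬G ⊕ W = F ⊕ T = T
¬V = ¬T = F
U ∧ ¬V = T ∧ F = F
(U ∧ ¬V) ↔ H = F ↔ F = T
(¬G ⊕ W) ↔ ((U ∧ ¬V) ↔ H) = T ↔ T = T
Thus #1 is true.

#2: Formalization: ((¬G ↑ W) → (¬V → (Q ⊕ U))) ∧ H

¬G = ¬T = F
¬G ↑ W = F ↑ T = T
¬V = ¬T = F
Q ⊕ U = T ⊕ T = F
¬V → (Q ⊕ U) = F → F = T
(¬G ↑ W) → (¬V → (Q ⊕ U)) = T → T = T
((¬G ↑ W) → (¬V → (Q ⊕ U))) ∧ H = T ∧ F = F
So #2 is false.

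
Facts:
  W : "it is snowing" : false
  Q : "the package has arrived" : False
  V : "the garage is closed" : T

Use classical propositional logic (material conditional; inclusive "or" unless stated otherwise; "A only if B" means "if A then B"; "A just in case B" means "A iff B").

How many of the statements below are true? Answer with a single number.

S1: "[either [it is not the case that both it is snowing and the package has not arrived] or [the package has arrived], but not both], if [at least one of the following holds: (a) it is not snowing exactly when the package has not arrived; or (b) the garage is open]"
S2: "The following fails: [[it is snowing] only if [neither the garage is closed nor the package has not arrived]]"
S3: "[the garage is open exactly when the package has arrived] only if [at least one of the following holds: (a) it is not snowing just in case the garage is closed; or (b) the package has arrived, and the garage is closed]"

2

S1: Formalization: ((¬W ↔ ¬Q) ∨ ¬V) → ((W ↑ ¬Q) ⊕ Q)

¬W = ¬F = T
¬Q = ¬F = T
¬W ↔ ¬Q = T ↔ T = T
¬V = ¬T = F
(¬W ↔ ¬Q) ∨ ¬V = T ∨ F = T
¬Q = ¬F = T
W ↑ ¬Q = F ↑ T = T
(W ↑ ¬Q) ⊕ Q = T ⊕ F = T
((¬W ↔ ¬Q) ∨ ¬V) → ((W ↑ ¬Q) ⊕ Q) = T → T = T
Hence S1 is true.

S2: This is ¬(W → (V ↓ ¬Q)).

¬Q = ¬F = T
V ↓ ¬Q = T ↓ T = F
W → (V ↓ ¬Q) = F → F = T
¬(W → (V ↓ ¬Q)) = ¬T = F
Hence S2 is false.

S3: In symbols: (¬V ↔ Q) → ((¬W ↔ V) ∨ (Q ∧ V))

¬V = ¬T = F
¬V ↔ Q = F ↔ F = T
¬W = ¬F = T
¬W ↔ V = T ↔ T = T
Q ∧ V = F ∧ T = F
(¬W ↔ V) ∨ (Q ∧ V) = T ∨ F = T
(¬V ↔ Q) → ((¬W ↔ V) ∨ (Q ∧ V)) = T → T = T
Hence S3 is true.

True statements: 2.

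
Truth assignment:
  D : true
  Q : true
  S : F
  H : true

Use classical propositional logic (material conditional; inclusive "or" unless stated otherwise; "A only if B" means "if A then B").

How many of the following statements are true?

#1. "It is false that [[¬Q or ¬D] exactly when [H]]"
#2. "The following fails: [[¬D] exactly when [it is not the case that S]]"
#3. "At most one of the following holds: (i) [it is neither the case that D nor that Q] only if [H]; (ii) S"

#1: This is not ((not Q or not D) iff H).

not Q = not True = False
not D = not True = False
not Q or not D = False or False = False
(not Q or not D) iff H = False iff True = False
not ((not Q or not D) iff H) = not False = True
Hence #1 is true.

#2: This is not (not D iff not S).

not D = not True = False
not S = not False = True
not D iff not S = False iff True = False
not (not D iff not S) = not False = True
Thus #2 is true.

#3: Parsed as ((D nor Q) -> H) nand S

D nor Q = True nor True = False
(D nor Q) -> H = False -> True = True
((D nor Q) -> H) nand S = True nand False = True
So #3 is true.

3 of the 3 statements are true.

3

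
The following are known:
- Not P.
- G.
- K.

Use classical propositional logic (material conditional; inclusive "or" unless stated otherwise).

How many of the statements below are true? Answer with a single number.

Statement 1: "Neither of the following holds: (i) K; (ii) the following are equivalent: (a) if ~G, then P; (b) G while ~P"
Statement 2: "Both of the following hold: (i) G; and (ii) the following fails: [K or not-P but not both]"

1

Statement 1: In symbols: K nor ((not G -> P) iff (G and not P))

not G = not True = False
not G -> P = False -> False = True
not P = not False = True
G and not P = True and True = True
(not G -> P) iff (G and not P) = True iff True = True
K nor ((not G -> P) iff (G and not P)) = True nor True = False
Hence Statement 1 is false.

Statement 2: Parsed as G and not (K xor not P)

not P = not False = True
K xor not P = True xor True = False
not (K xor not P) = not False = True
G and not (K xor not P) = True and True = True
So Statement 2 is true.

Count: 1.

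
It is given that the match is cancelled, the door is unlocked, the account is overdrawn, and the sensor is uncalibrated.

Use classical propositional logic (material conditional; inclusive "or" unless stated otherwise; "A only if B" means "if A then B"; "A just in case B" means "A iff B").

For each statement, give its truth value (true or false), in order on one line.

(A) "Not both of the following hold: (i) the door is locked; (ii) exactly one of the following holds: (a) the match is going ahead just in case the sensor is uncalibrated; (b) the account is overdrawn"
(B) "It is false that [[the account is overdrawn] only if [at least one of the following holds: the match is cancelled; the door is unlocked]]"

(A) True / (B) False

Let Q = "the door is locked" (False), P = "the match is cancelled" (True), S = "the sensor is calibrated" (False), R = "the account is overdrawn" (True).

(A): This is Q nand ((not P iff not S) xor R).

not P = not True = False
not S = not False = True
not P iff not S = False iff True = False
(not P iff not S) xor R = False xor True = True
Q nand ((not P iff not S) xor R) = False nand True = True
Hence (A) is true.

(B): Parsed as not (R -> (P or not Q))

not Q = not False = True
P or not Q = True or True = True
R -> (P or not Q) = True -> True = True
not (R -> (P or not Q)) = not True = False
So (B) is false.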